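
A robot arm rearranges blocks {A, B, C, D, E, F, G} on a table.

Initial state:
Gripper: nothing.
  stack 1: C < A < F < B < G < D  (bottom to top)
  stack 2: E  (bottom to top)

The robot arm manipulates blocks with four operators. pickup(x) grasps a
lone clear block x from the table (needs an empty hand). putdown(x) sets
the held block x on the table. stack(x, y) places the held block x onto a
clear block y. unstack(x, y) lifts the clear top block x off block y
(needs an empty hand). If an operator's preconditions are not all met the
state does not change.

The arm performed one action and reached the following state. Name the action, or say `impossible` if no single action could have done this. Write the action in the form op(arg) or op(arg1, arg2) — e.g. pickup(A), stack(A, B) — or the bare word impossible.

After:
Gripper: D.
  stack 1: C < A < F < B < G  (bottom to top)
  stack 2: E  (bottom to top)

unstack(D, G)

target: towers=[C/A/F/B/G; E] holding=D
     unstack(D, G) → towers=[C/A/F/B/G; E] holding=D  ← match
         pickup(E) → towers=[C/A/F/B/G/D] holding=E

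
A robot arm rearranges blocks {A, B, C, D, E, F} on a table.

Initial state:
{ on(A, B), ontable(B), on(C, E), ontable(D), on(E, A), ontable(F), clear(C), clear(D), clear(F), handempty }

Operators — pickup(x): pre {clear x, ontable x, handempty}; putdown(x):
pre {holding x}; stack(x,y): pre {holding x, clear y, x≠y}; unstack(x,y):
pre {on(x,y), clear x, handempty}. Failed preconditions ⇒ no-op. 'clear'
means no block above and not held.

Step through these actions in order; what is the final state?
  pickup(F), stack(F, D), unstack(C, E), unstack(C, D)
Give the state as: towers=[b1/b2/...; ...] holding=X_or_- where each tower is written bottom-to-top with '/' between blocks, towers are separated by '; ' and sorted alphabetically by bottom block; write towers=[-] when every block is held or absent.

towers=[B/A/E; D/F] holding=C

step 1 (pickup(F)): towers=[B/A/E/C; D] holding=F
step 2 (stack(F, D)): towers=[B/A/E/C; D/F] holding=-
step 3 (unstack(C, E)): towers=[B/A/E; D/F] holding=C
step 4 (unstack(C, D)) [no-op]: towers=[B/A/E; D/F] holding=C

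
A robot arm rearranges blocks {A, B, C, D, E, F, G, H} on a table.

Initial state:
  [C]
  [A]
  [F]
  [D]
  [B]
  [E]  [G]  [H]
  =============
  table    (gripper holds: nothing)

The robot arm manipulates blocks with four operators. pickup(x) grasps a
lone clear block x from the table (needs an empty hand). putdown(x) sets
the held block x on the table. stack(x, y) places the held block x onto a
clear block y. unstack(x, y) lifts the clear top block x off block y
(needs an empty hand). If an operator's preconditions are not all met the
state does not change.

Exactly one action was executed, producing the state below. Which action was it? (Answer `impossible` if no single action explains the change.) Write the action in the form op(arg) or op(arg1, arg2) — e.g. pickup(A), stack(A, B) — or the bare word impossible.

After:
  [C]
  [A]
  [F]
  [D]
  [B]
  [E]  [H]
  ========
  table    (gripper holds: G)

target: towers=[E/B/D/F/A/C; H] holding=G
         pickup(G) → towers=[E/B/D/F/A/C; H] holding=G  ← match
         pickup(H) → towers=[E/B/D/F/A/C; G] holding=H
     unstack(C, A) → towers=[E/B/D/F/A; G; H] holding=C

pickup(G)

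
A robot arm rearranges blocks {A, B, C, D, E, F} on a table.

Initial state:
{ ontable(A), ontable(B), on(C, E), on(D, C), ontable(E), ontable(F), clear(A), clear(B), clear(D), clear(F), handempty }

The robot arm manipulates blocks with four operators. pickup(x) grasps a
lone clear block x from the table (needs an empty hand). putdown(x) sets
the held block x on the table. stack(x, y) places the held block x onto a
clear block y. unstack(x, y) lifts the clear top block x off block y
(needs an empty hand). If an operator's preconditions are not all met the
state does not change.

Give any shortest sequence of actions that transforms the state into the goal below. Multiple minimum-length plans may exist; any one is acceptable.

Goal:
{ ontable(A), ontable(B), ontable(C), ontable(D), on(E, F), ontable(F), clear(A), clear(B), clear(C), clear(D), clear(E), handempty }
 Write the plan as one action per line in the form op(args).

step 1 (unstack(D, C)): towers=[A; B; E/C; F] holding=D
step 2 (putdown(D)): towers=[A; B; D; E/C; F] holding=-
step 3 (unstack(C, E)): towers=[A; B; D; E; F] holding=C
step 4 (putdown(C)): towers=[A; B; C; D; E; F] holding=-
step 5 (pickup(E)): towers=[A; B; C; D; F] holding=E
step 6 (stack(E, F)): towers=[A; B; C; D; F/E] holding=-
goal check: towers=[A; B; C; D; F/E] holding=- — reached (length 6, optimal by BFS)

unstack(D, C)
putdown(D)
unstack(C, E)
putdown(C)
pickup(E)
stack(E, F)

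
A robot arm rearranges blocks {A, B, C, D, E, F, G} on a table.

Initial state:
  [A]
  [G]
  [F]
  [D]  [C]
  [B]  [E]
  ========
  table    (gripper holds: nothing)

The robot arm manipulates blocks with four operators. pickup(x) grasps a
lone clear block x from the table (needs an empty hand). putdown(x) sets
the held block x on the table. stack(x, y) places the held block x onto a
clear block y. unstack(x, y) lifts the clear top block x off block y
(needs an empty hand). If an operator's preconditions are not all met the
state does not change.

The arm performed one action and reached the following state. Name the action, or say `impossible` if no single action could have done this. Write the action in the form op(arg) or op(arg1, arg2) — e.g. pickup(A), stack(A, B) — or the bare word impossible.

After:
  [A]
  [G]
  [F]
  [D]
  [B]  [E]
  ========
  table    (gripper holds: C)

target: towers=[B/D/F/G/A; E] holding=C
     unstack(A, G) → towers=[B/D/F/G; E/C] holding=A
     unstack(C, E) → towers=[B/D/F/G/A; E] holding=C  ← match

unstack(C, E)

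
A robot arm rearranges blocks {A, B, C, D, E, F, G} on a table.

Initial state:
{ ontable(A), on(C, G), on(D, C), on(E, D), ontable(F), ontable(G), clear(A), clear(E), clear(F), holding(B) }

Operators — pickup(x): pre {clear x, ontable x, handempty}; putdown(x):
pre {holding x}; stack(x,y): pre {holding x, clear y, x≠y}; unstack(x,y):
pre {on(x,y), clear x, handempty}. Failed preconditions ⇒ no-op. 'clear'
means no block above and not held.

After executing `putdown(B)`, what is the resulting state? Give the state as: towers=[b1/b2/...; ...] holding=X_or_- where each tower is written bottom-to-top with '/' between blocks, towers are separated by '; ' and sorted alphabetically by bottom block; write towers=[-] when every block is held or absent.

towers=[A; B; F; G/C/D/E] holding=-

before: towers=[A; F; G/C/D/E] holding=B
pre[putdown(B)]: holding(B) ✓
all met → apply putdown(B)
after:  towers=[A; B; F; G/C/D/E] holding=-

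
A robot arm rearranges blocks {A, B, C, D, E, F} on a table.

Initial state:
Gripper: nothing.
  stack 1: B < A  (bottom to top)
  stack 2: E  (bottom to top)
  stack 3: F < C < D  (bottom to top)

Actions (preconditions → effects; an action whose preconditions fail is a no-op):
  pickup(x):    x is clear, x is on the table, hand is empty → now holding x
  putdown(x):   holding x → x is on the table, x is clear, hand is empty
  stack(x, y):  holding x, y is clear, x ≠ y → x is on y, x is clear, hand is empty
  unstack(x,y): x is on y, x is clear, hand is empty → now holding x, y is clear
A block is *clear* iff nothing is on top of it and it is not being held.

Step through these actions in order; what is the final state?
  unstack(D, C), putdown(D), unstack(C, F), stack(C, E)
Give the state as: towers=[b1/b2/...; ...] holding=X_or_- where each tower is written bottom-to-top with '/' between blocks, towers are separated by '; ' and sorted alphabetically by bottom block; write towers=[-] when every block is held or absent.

step 1 (unstack(D, C)): towers=[B/A; E; F/C] holding=D
step 2 (putdown(D)): towers=[B/A; D; E; F/C] holding=-
step 3 (unstack(C, F)): towers=[B/A; D; E; F] holding=C
step 4 (stack(C, E)): towers=[B/A; D; E/C; F] holding=-

towers=[B/A; D; E/C; F] holding=-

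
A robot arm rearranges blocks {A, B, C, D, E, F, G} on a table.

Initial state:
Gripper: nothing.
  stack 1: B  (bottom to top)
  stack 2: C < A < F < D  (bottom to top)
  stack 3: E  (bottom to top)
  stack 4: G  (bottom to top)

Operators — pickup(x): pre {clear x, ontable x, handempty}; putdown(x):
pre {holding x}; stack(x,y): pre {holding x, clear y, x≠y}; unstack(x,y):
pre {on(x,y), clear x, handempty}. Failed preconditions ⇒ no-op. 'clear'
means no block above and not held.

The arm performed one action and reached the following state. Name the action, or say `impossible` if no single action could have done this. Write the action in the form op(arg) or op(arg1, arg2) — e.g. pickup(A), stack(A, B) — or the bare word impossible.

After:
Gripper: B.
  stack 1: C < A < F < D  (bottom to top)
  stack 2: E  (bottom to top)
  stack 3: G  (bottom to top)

pickup(B)

target: towers=[C/A/F/D; E; G] holding=B
         pickup(B) → towers=[C/A/F/D; E; G] holding=B  ← match
         pickup(G) → towers=[B; C/A/F/D; E] holding=G
     unstack(D, F) → towers=[B; C/A/F; E; G] holding=D
         pickup(E) → towers=[B; C/A/F/D; G] holding=E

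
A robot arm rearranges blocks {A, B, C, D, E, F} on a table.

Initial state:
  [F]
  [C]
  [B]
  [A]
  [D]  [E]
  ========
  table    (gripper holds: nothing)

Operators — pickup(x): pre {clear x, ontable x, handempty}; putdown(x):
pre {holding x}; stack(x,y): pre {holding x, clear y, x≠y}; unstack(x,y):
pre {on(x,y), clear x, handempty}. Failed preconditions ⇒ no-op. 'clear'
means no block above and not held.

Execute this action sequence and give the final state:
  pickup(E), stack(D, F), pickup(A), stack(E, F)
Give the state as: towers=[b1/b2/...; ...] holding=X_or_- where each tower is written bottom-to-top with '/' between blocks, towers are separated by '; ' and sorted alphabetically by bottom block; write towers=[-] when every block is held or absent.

towers=[D/A/B/C/F/E] holding=-

step 1 (pickup(E)): towers=[D/A/B/C/F] holding=E
step 2 (stack(D, F)) [no-op]: towers=[D/A/B/C/F] holding=E
step 3 (pickup(A)) [no-op]: towers=[D/A/B/C/F] holding=E
step 4 (stack(E, F)): towers=[D/A/B/C/F/E] holding=-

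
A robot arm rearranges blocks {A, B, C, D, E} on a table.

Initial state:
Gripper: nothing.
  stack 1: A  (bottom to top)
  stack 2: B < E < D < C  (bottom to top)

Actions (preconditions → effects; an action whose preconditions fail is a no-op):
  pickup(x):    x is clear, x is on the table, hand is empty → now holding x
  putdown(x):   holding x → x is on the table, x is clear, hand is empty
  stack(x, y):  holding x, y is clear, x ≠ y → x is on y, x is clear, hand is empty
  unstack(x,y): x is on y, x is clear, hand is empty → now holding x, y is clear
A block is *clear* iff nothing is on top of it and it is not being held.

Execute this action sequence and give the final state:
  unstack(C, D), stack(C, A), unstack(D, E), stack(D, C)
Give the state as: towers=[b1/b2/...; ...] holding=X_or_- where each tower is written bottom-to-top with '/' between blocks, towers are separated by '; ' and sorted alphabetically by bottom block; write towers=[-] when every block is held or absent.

towers=[A/C/D; B/E] holding=-

step 1 (unstack(C, D)): towers=[A; B/E/D] holding=C
step 2 (stack(C, A)): towers=[A/C; B/E/D] holding=-
step 3 (unstack(D, E)): towers=[A/C; B/E] holding=D
step 4 (stack(D, C)): towers=[A/C/D; B/E] holding=-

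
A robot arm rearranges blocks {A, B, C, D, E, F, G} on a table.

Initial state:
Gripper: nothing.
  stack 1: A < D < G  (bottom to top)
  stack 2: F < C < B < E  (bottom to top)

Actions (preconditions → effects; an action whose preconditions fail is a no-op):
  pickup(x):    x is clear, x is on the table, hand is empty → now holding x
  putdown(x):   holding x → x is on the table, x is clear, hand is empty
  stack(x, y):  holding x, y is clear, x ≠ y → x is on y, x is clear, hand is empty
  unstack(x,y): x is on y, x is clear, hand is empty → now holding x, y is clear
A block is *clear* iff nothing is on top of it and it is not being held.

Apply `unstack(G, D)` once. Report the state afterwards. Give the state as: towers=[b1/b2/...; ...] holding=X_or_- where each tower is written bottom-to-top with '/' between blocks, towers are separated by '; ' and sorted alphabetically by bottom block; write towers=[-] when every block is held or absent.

towers=[A/D; F/C/B/E] holding=G

before: towers=[A/D/G; F/C/B/E] holding=-
pre[unstack(G, D)]: on(G,D) ok, clear(G) ok, handempty ok
all met → apply unstack(G, D)
after:  towers=[A/D; F/C/B/E] holding=G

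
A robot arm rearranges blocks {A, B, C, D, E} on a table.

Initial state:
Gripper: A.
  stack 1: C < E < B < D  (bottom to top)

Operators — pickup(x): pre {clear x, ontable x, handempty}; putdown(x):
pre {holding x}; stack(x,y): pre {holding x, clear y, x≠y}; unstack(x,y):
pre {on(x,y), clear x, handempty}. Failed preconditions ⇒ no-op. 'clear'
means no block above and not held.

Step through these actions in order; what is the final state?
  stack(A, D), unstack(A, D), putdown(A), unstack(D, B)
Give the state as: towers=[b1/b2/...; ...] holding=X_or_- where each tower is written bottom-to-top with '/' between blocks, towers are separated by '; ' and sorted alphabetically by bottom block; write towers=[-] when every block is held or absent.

towers=[A; C/E/B] holding=D

step 1 (stack(A, D)): towers=[C/E/B/D/A] holding=-
step 2 (unstack(A, D)): towers=[C/E/B/D] holding=A
step 3 (putdown(A)): towers=[A; C/E/B/D] holding=-
step 4 (unstack(D, B)): towers=[A; C/E/B] holding=D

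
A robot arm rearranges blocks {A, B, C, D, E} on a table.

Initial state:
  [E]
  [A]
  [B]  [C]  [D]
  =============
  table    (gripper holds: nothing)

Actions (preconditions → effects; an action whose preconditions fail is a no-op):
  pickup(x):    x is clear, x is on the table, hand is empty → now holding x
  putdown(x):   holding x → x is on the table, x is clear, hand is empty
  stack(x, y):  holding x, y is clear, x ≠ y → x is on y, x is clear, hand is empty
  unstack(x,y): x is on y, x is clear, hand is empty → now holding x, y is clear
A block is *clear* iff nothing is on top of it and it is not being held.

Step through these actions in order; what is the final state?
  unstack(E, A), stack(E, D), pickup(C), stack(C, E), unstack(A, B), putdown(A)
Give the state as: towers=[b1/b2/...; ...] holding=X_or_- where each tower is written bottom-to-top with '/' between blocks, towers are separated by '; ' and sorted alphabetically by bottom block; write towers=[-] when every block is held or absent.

towers=[A; B; D/E/C] holding=-

step 1 (unstack(E, A)): towers=[B/A; C; D] holding=E
step 2 (stack(E, D)): towers=[B/A; C; D/E] holding=-
step 3 (pickup(C)): towers=[B/A; D/E] holding=C
step 4 (stack(C, E)): towers=[B/A; D/E/C] holding=-
step 5 (unstack(A, B)): towers=[B; D/E/C] holding=A
step 6 (putdown(A)): towers=[A; B; D/E/C] holding=-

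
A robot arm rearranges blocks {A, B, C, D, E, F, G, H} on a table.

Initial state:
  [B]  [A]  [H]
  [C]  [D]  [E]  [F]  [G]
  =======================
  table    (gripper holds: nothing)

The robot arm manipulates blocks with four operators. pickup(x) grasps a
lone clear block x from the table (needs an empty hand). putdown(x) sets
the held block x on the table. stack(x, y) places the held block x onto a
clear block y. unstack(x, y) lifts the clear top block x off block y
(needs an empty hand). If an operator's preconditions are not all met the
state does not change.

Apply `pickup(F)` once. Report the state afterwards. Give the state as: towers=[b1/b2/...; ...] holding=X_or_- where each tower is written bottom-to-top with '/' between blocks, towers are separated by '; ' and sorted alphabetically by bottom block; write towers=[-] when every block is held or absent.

before: towers=[C/B; D/A; E/H; F; G] holding=-
pre[pickup(F)]: clear(F) ok, ontable(F) ok, handempty ok
all met → apply pickup(F)
after:  towers=[C/B; D/A; E/H; G] holding=F

towers=[C/B; D/A; E/H; G] holding=F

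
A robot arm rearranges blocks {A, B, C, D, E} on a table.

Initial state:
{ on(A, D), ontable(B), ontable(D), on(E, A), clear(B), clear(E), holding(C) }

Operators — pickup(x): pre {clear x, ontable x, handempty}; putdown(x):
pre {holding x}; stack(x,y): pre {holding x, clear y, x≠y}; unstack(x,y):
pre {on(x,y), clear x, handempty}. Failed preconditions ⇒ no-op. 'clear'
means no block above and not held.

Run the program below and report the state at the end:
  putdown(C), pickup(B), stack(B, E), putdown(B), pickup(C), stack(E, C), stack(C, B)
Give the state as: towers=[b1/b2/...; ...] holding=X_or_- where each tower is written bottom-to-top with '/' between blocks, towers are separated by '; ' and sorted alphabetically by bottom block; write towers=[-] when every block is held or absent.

step 1 (putdown(C)): towers=[B; C; D/A/E] holding=-
step 2 (pickup(B)): towers=[C; D/A/E] holding=B
step 3 (stack(B, E)): towers=[C; D/A/E/B] holding=-
step 4 (putdown(B)) [no-op]: towers=[C; D/A/E/B] holding=-
step 5 (pickup(C)): towers=[D/A/E/B] holding=C
step 6 (stack(E, C)) [no-op]: towers=[D/A/E/B] holding=C
step 7 (stack(C, B)): towers=[D/A/E/B/C] holding=-

towers=[D/A/E/B/C] holding=-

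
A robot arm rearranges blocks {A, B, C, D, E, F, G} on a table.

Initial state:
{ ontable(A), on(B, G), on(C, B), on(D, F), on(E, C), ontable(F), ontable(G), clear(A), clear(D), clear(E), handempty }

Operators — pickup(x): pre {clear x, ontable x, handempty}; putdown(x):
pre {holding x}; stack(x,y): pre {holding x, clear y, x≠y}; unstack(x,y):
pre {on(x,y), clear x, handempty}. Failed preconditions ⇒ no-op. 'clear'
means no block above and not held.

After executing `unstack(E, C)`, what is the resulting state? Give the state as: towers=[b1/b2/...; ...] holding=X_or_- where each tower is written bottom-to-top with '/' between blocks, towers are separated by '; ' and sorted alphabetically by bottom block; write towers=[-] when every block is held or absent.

before: towers=[A; F/D; G/B/C/E] holding=-
pre[unstack(E, C)]: on(E,C) ok, clear(E) ok, handempty ok
all met → apply unstack(E, C)
after:  towers=[A; F/D; G/B/C] holding=E

towers=[A; F/D; G/B/C] holding=E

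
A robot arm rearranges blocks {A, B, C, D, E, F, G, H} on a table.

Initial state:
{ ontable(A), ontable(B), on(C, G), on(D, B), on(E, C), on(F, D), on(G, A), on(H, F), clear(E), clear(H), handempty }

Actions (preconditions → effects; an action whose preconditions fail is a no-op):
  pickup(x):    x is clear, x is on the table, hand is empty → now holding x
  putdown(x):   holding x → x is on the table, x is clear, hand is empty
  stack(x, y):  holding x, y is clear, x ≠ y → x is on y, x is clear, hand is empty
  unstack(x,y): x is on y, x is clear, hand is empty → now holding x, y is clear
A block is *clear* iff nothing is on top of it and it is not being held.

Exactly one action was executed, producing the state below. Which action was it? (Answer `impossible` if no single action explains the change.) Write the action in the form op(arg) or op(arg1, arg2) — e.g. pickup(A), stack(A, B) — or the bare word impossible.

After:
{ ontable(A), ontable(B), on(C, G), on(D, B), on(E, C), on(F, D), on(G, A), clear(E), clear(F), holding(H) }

target: towers=[A/G/C/E; B/D/F] holding=H
     unstack(E, C) → towers=[A/G/C; B/D/F/H] holding=E
     unstack(H, F) → towers=[A/G/C/E; B/D/F] holding=H  ← match

unstack(H, F)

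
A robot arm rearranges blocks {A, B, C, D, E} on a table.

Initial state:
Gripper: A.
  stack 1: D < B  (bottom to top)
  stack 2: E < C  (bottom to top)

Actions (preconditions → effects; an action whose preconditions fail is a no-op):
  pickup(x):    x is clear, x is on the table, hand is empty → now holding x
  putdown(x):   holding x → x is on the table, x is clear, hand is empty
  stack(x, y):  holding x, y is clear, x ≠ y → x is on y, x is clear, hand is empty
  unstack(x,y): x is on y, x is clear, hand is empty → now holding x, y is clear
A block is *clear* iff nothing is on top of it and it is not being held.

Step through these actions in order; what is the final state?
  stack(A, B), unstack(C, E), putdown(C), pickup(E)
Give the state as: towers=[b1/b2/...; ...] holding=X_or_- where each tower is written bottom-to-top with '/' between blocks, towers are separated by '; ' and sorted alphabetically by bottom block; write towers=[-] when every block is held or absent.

towers=[C; D/B/A] holding=E

step 1 (stack(A, B)): towers=[D/B/A; E/C] holding=-
step 2 (unstack(C, E)): towers=[D/B/A; E] holding=C
step 3 (putdown(C)): towers=[C; D/B/A; E] holding=-
step 4 (pickup(E)): towers=[C; D/B/A] holding=E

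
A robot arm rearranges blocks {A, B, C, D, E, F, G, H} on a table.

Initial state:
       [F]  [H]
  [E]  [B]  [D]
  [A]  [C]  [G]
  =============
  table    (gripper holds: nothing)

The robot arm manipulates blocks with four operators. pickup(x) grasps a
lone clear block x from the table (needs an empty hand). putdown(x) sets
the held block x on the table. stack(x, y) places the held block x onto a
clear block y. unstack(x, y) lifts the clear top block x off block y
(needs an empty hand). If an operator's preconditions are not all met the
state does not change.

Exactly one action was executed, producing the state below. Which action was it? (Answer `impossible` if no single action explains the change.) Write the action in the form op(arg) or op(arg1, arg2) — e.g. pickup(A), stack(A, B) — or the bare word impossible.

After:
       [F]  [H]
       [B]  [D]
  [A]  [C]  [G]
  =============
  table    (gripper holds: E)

target: towers=[A; C/B/F; G/D/H] holding=E
     unstack(E, A) → towers=[A; C/B/F; G/D/H] holding=E  ← match
     unstack(H, D) → towers=[A/E; C/B/F; G/D] holding=H
     unstack(F, B) → towers=[A/E; C/B; G/D/H] holding=F

unstack(E, A)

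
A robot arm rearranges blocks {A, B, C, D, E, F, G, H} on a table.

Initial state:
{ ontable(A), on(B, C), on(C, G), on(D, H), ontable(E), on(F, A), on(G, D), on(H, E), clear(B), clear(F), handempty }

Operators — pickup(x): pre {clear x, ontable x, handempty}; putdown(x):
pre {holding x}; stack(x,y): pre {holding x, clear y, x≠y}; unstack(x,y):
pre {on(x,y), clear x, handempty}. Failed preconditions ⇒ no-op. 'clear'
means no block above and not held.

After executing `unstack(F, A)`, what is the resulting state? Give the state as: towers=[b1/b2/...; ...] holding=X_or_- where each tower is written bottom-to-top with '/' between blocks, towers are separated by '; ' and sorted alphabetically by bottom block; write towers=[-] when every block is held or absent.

towers=[A; E/H/D/G/C/B] holding=F

before: towers=[A/F; E/H/D/G/C/B] holding=-
pre[unstack(F, A)]: on(F,A) ok, clear(F) ok, handempty ok
all met → apply unstack(F, A)
after:  towers=[A; E/H/D/G/C/B] holding=F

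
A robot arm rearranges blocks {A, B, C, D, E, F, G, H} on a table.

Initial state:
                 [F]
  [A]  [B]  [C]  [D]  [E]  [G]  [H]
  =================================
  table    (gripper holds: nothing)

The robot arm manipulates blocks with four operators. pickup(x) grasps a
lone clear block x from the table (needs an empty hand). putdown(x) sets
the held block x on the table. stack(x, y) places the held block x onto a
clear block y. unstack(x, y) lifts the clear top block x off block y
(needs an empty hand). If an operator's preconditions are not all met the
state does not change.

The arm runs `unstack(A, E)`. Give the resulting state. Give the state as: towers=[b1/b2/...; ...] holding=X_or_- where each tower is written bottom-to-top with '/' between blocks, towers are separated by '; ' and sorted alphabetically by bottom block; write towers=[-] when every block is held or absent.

towers=[A; B; C; D/F; E; G; H] holding=-

before: towers=[A; B; C; D/F; E; G; H] holding=-
pre[unstack(A, E)]: on(A,E) no, clear(A) yes, handempty yes
on(A,E) unmet → unstack(A, E) is a no-op
after:  towers=[A; B; C; D/F; E; G; H] holding=-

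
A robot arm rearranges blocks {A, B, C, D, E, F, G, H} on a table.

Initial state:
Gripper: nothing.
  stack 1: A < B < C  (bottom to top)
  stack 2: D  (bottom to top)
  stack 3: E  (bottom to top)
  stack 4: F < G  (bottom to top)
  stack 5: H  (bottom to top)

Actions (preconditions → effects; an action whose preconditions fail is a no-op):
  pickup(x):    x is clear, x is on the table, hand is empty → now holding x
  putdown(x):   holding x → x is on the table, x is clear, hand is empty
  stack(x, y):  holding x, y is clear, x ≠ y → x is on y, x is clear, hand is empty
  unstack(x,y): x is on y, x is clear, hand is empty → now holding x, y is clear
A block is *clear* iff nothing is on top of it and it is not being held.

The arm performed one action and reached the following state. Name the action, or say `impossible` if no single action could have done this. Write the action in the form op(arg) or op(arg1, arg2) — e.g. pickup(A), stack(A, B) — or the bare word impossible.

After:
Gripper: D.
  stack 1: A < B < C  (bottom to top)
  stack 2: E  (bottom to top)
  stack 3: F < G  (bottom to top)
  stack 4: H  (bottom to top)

target: towers=[A/B/C; E; F/G; H] holding=D
     unstack(G, F) → towers=[A/B/C; D; E; F; H] holding=G
         pickup(E) → towers=[A/B/C; D; F/G; H] holding=E
         pickup(H) → towers=[A/B/C; D; E; F/G] holding=H
         pickup(D) → towers=[A/B/C; E; F/G; H] holding=D  ← match
     unstack(C, B) → towers=[A/B; D; E; F/G; H] holding=C

pickup(D)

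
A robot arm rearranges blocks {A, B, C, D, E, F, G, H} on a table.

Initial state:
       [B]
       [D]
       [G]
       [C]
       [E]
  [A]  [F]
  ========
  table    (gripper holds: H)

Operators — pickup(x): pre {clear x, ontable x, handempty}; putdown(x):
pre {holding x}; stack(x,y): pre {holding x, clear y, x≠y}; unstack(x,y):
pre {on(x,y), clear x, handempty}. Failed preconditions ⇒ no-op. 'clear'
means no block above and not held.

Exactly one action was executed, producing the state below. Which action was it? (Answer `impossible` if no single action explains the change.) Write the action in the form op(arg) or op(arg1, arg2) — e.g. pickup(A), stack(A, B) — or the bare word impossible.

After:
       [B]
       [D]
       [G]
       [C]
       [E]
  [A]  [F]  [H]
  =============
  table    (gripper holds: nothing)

putdown(H)

target: towers=[A; F/E/C/G/D/B; H] holding=-
        putdown(H) → towers=[A; F/E/C/G/D/B; H] holding=-  ← match
       stack(H, A) → towers=[A/H; F/E/C/G/D/B] holding=-
       stack(H, B) → towers=[A; F/E/C/G/D/B/H] holding=-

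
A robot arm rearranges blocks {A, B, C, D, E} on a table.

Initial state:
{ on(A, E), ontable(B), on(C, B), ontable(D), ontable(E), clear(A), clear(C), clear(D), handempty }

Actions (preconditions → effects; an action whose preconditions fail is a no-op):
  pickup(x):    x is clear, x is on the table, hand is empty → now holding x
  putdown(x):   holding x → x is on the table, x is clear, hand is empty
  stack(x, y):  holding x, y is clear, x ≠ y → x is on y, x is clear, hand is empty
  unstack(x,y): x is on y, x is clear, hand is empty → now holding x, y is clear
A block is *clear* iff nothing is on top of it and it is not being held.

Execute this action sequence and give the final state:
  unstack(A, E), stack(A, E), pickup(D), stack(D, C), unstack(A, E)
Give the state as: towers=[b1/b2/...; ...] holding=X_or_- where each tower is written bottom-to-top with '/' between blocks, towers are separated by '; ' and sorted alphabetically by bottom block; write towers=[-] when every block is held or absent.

step 1 (unstack(A, E)): towers=[B/C; D; E] holding=A
step 2 (stack(A, E)): towers=[B/C; D; E/A] holding=-
step 3 (pickup(D)): towers=[B/C; E/A] holding=D
step 4 (stack(D, C)): towers=[B/C/D; E/A] holding=-
step 5 (unstack(A, E)): towers=[B/C/D; E] holding=A

towers=[B/C/D; E] holding=A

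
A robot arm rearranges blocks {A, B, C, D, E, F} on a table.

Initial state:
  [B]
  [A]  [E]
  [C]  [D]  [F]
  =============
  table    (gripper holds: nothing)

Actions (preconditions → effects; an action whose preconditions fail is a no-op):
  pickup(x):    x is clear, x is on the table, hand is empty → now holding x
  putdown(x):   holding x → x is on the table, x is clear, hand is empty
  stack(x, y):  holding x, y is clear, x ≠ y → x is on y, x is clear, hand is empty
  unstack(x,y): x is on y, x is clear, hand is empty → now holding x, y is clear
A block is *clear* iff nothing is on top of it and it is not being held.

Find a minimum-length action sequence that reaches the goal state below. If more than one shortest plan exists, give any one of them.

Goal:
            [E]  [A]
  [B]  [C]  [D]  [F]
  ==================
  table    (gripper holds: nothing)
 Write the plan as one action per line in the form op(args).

unstack(B, A)
putdown(B)
unstack(A, C)
stack(A, F)

step 1 (unstack(B, A)): towers=[C/A; D/E; F] holding=B
step 2 (putdown(B)): towers=[B; C/A; D/E; F] holding=-
step 3 (unstack(A, C)): towers=[B; C; D/E; F] holding=A
step 4 (stack(A, F)): towers=[B; C; D/E; F/A] holding=-
goal check: towers=[B; C; D/E; F/A] holding=- — reached (length 4, optimal by BFS)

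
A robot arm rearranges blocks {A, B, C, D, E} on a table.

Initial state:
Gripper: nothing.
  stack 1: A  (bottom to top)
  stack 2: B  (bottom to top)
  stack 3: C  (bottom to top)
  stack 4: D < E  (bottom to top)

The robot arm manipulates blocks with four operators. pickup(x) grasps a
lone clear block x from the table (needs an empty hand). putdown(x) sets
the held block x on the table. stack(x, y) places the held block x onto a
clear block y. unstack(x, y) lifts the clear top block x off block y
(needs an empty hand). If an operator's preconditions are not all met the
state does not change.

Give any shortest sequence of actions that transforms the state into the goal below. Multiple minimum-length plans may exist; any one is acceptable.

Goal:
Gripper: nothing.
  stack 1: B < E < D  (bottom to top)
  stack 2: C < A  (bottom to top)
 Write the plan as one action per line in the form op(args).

pickup(A)
stack(A, C)
unstack(E, D)
stack(E, B)
pickup(D)
stack(D, E)

step 1 (pickup(A)): towers=[B; C; D/E] holding=A
step 2 (stack(A, C)): towers=[B; C/A; D/E] holding=-
step 3 (unstack(E, D)): towers=[B; C/A; D] holding=E
step 4 (stack(E, B)): towers=[B/E; C/A; D] holding=-
step 5 (pickup(D)): towers=[B/E; C/A] holding=D
step 6 (stack(D, E)): towers=[B/E/D; C/A] holding=-
goal check: towers=[B/E/D; C/A] holding=- — reached (length 6, optimal by BFS)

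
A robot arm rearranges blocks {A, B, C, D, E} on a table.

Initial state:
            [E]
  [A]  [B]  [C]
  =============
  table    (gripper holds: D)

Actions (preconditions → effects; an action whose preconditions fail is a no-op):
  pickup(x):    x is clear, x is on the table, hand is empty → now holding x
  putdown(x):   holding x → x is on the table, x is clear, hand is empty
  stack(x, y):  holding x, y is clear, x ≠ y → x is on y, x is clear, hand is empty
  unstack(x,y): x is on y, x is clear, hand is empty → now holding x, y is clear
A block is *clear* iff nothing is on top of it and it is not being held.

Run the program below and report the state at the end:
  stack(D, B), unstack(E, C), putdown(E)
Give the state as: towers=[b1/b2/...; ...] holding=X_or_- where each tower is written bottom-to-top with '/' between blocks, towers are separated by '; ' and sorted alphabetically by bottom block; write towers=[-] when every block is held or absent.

step 1 (stack(D, B)): towers=[A; B/D; C/E] holding=-
step 2 (unstack(E, C)): towers=[A; B/D; C] holding=E
step 3 (putdown(E)): towers=[A; B/D; C; E] holding=-

towers=[A; B/D; C; E] holding=-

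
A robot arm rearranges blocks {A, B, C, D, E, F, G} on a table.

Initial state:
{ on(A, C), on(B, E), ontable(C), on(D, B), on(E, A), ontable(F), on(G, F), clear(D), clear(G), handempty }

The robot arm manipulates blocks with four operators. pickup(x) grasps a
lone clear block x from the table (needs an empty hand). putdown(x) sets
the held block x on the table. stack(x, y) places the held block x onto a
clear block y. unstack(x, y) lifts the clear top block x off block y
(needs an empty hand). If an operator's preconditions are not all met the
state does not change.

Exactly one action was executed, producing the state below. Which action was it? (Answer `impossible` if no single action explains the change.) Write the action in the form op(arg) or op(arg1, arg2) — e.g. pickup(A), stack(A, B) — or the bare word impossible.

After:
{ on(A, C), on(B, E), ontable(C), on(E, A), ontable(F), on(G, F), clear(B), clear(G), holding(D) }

target: towers=[C/A/E/B; F/G] holding=D
     unstack(G, F) → towers=[C/A/E/B/D; F] holding=G
     unstack(D, B) → towers=[C/A/E/B; F/G] holding=D  ← match

unstack(D, B)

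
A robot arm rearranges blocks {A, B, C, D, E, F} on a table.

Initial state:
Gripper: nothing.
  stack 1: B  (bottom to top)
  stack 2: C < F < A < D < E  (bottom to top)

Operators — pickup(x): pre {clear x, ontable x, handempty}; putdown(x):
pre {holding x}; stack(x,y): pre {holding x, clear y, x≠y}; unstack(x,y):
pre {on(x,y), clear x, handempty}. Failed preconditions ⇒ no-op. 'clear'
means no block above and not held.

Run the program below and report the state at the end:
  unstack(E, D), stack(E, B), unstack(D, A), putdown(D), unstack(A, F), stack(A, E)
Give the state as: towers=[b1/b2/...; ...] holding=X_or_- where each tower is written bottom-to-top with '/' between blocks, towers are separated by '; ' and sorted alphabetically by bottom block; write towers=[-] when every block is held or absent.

towers=[B/E/A; C/F; D] holding=-

step 1 (unstack(E, D)): towers=[B; C/F/A/D] holding=E
step 2 (stack(E, B)): towers=[B/E; C/F/A/D] holding=-
step 3 (unstack(D, A)): towers=[B/E; C/F/A] holding=D
step 4 (putdown(D)): towers=[B/E; C/F/A; D] holding=-
step 5 (unstack(A, F)): towers=[B/E; C/F; D] holding=A
step 6 (stack(A, E)): towers=[B/E/A; C/F; D] holding=-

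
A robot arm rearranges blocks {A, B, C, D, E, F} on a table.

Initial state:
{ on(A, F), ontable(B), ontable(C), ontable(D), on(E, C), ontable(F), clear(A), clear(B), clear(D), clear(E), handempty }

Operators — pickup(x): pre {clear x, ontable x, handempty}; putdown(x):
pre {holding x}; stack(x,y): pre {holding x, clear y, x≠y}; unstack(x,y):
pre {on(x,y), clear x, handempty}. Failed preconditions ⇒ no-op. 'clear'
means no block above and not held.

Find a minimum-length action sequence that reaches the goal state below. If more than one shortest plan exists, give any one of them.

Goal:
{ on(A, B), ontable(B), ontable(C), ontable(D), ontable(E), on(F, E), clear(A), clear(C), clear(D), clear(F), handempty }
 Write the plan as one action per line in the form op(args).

step 1 (unstack(A, F)): towers=[B; C/E; D; F] holding=A
step 2 (stack(A, B)): towers=[B/A; C/E; D; F] holding=-
step 3 (unstack(E, C)): towers=[B/A; C; D; F] holding=E
step 4 (putdown(E)): towers=[B/A; C; D; E; F] holding=-
step 5 (pickup(F)): towers=[B/A; C; D; E] holding=F
step 6 (stack(F, E)): towers=[B/A; C; D; E/F] holding=-
goal check: towers=[B/A; C; D; E/F] holding=- — reached (length 6, optimal by BFS)

unstack(A, F)
stack(A, B)
unstack(E, C)
putdown(E)
pickup(F)
stack(F, E)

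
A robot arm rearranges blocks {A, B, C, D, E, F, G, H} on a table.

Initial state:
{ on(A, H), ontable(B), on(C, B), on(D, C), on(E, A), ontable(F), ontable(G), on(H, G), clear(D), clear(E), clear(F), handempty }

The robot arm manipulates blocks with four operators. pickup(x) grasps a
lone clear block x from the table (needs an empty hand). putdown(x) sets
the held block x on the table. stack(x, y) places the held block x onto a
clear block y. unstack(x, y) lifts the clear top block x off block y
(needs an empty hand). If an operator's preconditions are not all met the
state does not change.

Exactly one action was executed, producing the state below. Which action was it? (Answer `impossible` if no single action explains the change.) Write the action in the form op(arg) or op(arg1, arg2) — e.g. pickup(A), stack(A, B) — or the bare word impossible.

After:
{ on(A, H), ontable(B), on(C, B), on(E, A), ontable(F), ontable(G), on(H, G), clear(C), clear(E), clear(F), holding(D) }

unstack(D, C)

target: towers=[B/C; F; G/H/A/E] holding=D
     unstack(E, A) → towers=[B/C/D; F; G/H/A] holding=E
         pickup(F) → towers=[B/C/D; G/H/A/E] holding=F
     unstack(D, C) → towers=[B/C; F; G/H/A/E] holding=D  ← match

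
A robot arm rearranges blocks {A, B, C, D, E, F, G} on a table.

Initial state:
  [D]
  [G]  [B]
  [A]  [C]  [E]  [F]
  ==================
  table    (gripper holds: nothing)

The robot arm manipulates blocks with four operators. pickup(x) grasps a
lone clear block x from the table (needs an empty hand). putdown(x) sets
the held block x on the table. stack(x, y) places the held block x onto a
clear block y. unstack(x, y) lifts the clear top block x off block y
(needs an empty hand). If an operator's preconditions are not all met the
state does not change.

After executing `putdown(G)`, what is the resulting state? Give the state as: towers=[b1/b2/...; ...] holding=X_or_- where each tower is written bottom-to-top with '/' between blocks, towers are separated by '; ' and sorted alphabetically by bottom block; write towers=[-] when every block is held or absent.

before: towers=[A/G/D; C/B; E; F] holding=-
pre[putdown(G)]: holding(G) fail
holding(G) unmet → putdown(G) is a no-op
after:  towers=[A/G/D; C/B; E; F] holding=-

towers=[A/G/D; C/B; E; F] holding=-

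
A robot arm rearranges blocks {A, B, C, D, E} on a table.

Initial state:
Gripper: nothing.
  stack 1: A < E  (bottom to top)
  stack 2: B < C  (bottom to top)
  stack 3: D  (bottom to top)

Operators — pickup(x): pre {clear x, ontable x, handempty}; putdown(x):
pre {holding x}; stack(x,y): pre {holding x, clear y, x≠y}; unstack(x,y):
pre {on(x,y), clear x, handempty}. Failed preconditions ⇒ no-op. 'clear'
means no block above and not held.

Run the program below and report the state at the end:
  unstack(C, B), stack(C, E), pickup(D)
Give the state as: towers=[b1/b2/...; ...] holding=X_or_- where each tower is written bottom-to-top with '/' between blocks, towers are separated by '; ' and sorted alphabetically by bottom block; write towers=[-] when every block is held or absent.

step 1 (unstack(C, B)): towers=[A/E; B; D] holding=C
step 2 (stack(C, E)): towers=[A/E/C; B; D] holding=-
step 3 (pickup(D)): towers=[A/E/C; B] holding=D

towers=[A/E/C; B] holding=D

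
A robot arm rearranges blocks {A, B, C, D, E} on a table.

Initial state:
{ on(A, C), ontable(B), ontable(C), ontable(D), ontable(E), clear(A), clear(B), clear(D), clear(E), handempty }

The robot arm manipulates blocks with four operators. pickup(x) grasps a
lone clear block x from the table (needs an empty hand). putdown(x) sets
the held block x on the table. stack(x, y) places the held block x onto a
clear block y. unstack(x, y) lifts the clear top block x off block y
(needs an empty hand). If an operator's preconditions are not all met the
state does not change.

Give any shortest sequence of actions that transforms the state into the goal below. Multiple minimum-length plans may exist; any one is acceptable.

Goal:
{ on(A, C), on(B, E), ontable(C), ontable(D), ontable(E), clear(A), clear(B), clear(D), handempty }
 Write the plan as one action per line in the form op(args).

pickup(B)
stack(B, E)

step 1 (pickup(B)): towers=[C/A; D; E] holding=B
step 2 (stack(B, E)): towers=[C/A; D; E/B] holding=-
goal check: towers=[C/A; D; E/B] holding=- — reached (length 2, optimal by BFS)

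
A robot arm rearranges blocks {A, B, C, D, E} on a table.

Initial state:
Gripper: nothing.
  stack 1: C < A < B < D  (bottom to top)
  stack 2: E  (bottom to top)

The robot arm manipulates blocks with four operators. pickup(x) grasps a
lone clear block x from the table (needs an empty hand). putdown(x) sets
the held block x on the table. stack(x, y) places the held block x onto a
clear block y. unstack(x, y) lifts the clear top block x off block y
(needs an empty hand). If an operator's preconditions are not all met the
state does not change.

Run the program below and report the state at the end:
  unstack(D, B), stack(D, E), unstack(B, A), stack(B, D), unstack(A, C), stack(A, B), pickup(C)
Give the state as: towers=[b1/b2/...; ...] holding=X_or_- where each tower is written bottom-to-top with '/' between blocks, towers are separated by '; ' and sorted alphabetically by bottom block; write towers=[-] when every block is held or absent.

towers=[E/D/B/A] holding=C

step 1 (unstack(D, B)): towers=[C/A/B; E] holding=D
step 2 (stack(D, E)): towers=[C/A/B; E/D] holding=-
step 3 (unstack(B, A)): towers=[C/A; E/D] holding=B
step 4 (stack(B, D)): towers=[C/A; E/D/B] holding=-
step 5 (unstack(A, C)): towers=[C; E/D/B] holding=A
step 6 (stack(A, B)): towers=[C; E/D/B/A] holding=-
step 7 (pickup(C)): towers=[E/D/B/A] holding=C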